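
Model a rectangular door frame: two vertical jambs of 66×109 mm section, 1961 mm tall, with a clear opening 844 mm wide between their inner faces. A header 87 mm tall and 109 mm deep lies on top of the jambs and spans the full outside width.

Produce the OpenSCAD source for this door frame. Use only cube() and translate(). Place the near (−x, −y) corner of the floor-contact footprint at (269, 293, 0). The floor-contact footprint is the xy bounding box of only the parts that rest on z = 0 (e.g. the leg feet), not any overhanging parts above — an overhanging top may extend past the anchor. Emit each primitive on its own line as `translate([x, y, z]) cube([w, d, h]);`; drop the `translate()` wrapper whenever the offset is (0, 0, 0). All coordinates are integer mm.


translate([269, 293, 0]) cube([66, 109, 1961]);
translate([1179, 293, 0]) cube([66, 109, 1961]);
translate([269, 293, 1961]) cube([976, 109, 87]);


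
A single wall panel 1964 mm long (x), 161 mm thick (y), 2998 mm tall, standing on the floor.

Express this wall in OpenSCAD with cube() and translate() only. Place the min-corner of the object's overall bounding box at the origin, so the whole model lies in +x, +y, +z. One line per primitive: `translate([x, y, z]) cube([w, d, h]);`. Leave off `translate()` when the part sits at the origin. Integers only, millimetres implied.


cube([1964, 161, 2998]);


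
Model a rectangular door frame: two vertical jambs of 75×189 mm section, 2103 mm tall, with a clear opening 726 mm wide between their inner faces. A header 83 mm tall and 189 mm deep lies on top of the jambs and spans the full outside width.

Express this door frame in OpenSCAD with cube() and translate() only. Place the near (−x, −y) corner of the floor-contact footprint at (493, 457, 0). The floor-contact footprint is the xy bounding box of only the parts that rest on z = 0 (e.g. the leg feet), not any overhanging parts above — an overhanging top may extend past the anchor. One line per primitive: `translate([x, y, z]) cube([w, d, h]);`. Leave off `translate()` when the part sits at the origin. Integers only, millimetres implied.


translate([493, 457, 0]) cube([75, 189, 2103]);
translate([1294, 457, 0]) cube([75, 189, 2103]);
translate([493, 457, 2103]) cube([876, 189, 83]);


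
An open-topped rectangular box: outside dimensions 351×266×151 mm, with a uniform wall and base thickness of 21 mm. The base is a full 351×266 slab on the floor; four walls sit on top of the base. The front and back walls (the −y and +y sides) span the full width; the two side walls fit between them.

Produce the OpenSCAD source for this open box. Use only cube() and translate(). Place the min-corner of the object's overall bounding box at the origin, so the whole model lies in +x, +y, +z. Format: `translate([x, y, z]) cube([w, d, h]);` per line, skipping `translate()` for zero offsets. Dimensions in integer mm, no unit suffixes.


cube([351, 266, 21]);
translate([0, 0, 21]) cube([351, 21, 130]);
translate([0, 245, 21]) cube([351, 21, 130]);
translate([0, 21, 21]) cube([21, 224, 130]);
translate([330, 21, 21]) cube([21, 224, 130]);


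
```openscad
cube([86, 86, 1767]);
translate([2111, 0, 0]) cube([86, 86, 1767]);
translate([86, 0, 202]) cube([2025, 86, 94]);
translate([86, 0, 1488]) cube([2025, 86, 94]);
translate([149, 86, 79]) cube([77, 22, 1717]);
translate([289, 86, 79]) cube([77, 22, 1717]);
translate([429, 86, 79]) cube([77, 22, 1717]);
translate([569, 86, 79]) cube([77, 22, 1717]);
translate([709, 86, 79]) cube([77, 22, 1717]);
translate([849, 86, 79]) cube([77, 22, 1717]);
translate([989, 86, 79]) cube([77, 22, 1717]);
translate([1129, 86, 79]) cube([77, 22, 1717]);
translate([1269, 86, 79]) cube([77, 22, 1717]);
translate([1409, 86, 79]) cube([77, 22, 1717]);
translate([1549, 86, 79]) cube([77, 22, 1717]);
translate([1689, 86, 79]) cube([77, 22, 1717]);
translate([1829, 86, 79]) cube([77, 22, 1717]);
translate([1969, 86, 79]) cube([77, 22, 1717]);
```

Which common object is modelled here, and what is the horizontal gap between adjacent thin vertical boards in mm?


A fence section. The picket gap is 63 mm.

Two posts, two rails, 14 pickets — a fence section. Span 2025 mm holds 14 pickets of 77 mm with 15 equal gaps: ⌊(2025 − 14·77) / 15⌋ = 63 mm.


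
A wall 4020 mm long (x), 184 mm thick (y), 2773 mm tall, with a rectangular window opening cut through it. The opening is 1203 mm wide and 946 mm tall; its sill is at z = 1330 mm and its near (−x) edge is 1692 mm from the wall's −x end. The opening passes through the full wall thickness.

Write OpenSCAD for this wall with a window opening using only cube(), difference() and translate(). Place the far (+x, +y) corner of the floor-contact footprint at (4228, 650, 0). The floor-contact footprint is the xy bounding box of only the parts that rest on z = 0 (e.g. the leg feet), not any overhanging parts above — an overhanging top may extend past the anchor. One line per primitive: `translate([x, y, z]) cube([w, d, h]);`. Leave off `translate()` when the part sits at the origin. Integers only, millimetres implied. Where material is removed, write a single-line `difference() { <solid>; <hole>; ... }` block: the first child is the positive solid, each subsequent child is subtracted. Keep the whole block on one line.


difference() { translate([208, 466, 0]) cube([4020, 184, 2773]); translate([1900, 466, 1330]) cube([1203, 184, 946]); }


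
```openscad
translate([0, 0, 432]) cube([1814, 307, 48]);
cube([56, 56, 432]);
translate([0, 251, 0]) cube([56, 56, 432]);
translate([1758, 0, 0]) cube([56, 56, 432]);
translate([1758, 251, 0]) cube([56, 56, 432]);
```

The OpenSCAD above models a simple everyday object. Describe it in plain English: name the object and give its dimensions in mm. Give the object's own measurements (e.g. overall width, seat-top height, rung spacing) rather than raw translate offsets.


A long wooden bench with a 1814 mm (x) × 307 mm (y) seat, 48 mm thick, its top surface 480 mm above the floor. Four 56 mm square legs at the seat corners, flush with the edges, run from z = 0 to the seat underside.


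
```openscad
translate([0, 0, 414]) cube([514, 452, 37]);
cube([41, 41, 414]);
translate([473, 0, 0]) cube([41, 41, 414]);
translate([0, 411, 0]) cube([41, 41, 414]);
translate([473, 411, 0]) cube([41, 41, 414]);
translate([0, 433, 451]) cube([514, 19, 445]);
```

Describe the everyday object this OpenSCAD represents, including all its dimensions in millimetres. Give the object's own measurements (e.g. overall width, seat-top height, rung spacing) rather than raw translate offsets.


A chair. The seat is a 514×452×37 mm slab with its top at z = 451 mm, on four 41×41 mm corner legs (flush with the seat edges, standing on z = 0). A flat backrest 19 mm thick, 445 mm tall, spans the full seat width and rises from the seat top along its +y edge, rear face flush with the rear of the seat.


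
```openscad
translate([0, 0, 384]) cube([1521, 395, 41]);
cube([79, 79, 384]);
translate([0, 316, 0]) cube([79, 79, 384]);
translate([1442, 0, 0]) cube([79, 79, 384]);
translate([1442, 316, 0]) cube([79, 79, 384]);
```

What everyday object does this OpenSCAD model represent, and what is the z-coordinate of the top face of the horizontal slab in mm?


A bench. The seat-top height is 425 mm.

A long slab on four corner posts — a bench. The slab sits at z = 384 with thickness 41, so the top is 384 + 41 = 425 mm.


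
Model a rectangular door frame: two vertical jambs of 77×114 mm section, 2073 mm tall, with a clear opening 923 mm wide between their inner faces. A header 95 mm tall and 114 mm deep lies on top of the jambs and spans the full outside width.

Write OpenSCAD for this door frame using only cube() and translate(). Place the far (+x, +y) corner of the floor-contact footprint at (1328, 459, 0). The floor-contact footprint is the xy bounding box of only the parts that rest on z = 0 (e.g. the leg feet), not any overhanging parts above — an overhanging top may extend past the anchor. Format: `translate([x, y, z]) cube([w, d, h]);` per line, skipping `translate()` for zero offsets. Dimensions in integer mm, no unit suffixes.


translate([251, 345, 0]) cube([77, 114, 2073]);
translate([1251, 345, 0]) cube([77, 114, 2073]);
translate([251, 345, 2073]) cube([1077, 114, 95]);


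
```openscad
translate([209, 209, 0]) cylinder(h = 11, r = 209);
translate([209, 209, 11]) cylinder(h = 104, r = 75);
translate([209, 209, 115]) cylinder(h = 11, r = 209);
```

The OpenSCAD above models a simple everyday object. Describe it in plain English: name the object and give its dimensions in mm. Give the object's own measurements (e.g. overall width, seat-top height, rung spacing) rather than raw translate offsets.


A spool: two coaxial disc flanges of radius 209 mm and thickness 11 mm, joined by a core cylinder of radius 75 mm and height 104 mm. The lower flange rests on z = 0 and the three cylinders share a vertical axis.


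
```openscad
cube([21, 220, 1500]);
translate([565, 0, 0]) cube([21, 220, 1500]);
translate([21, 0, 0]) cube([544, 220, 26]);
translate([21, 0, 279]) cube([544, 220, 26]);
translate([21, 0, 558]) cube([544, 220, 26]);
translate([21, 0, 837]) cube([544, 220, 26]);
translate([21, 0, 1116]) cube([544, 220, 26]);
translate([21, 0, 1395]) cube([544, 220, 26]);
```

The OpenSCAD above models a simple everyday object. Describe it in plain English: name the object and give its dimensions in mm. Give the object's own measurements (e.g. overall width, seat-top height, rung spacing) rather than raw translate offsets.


An open bookshelf. Two side panels, each 21 mm thick, 220 mm deep and 1500 mm tall, stand 586 mm apart (outside-to-outside). Between them sit 6 shelves, each 26 mm thick and 220 mm deep, spanning the full gap between the sides. The bottom shelf rests on the floor (its underside at z = 0) and the clear gap between one shelf's top and the next shelf's underside is 253 mm.


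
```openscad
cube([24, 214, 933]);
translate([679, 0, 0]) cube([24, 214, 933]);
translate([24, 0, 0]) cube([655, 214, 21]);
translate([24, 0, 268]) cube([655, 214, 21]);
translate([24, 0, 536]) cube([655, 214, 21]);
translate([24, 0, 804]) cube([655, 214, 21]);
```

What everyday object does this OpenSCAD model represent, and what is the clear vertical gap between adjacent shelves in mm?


A bookshelf. The clear shelf gap is 247 mm.

Two tall side panels with 4 horizontal boards between them — a bookshelf. The first two shelf undersides are at z = 0 and z = 268; with shelf thickness 21, the clear gap is 268 − 0 − 21 = 247 mm.


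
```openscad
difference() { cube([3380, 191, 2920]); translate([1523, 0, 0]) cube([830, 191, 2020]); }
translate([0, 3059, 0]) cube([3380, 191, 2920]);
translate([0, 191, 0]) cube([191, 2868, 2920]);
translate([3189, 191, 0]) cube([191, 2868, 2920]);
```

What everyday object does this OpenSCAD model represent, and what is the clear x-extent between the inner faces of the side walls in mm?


A single room. The interior width is 2998 mm.

Four walls enclosing a rectangle with a door in the front wall — a room. Outside width 3380 minus two 191 mm walls gives 2998 mm.


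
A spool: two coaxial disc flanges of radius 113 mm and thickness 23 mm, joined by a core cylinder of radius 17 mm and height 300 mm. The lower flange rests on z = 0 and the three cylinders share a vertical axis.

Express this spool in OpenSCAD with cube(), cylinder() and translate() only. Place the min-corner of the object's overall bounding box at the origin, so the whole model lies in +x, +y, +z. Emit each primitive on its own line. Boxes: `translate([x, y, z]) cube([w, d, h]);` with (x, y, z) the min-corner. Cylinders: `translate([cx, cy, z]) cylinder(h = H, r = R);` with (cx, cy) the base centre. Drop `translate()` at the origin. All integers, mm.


translate([113, 113, 0]) cylinder(h = 23, r = 113);
translate([113, 113, 23]) cylinder(h = 300, r = 17);
translate([113, 113, 323]) cylinder(h = 23, r = 113);


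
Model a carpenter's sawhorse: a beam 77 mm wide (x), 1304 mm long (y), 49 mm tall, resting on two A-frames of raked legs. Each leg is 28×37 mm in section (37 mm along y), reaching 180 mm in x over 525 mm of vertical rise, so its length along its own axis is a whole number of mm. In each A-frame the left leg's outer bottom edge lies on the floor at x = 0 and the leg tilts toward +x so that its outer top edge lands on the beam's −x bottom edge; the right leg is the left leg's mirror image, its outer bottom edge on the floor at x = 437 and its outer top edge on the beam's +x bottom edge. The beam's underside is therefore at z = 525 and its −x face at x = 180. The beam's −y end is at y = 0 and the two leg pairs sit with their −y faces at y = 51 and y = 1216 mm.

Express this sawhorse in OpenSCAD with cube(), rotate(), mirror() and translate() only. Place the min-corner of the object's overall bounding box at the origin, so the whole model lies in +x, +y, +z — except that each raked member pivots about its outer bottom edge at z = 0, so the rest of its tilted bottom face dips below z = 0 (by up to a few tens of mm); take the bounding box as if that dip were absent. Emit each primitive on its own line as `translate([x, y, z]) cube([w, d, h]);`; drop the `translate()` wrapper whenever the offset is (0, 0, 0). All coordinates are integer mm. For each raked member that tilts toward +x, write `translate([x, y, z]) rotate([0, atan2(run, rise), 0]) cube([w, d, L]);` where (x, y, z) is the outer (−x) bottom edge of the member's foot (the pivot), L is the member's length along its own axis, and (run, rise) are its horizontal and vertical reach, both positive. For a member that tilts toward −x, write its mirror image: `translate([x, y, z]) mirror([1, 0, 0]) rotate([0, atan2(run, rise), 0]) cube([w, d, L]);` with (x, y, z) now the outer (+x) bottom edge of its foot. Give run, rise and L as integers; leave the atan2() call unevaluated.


// leg length = √(180² + 525²) = 555
// right-leg outer foot x = 2·180 + 77 = 437
// beam min-corner = (180, 0, 525)
translate([180, 0, 525]) cube([77, 1304, 49]);
translate([0, 51, 0]) rotate([0, atan2(180, 525), 0]) cube([28, 37, 555]);
translate([437, 51, 0]) mirror([1, 0, 0]) rotate([0, atan2(180, 525), 0]) cube([28, 37, 555]);
translate([0, 1216, 0]) rotate([0, atan2(180, 525), 0]) cube([28, 37, 555]);
translate([437, 1216, 0]) mirror([1, 0, 0]) rotate([0, atan2(180, 525), 0]) cube([28, 37, 555]);


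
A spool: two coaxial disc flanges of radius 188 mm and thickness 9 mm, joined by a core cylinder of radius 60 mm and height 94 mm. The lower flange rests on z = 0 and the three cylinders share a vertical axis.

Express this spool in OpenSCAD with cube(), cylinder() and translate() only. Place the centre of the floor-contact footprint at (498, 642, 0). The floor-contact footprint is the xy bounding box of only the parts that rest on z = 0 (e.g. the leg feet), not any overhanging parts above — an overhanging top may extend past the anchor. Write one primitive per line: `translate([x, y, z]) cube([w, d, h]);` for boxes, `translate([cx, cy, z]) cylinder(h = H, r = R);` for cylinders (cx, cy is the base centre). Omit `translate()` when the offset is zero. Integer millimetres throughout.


translate([498, 642, 0]) cylinder(h = 9, r = 188);
translate([498, 642, 9]) cylinder(h = 94, r = 60);
translate([498, 642, 103]) cylinder(h = 9, r = 188);


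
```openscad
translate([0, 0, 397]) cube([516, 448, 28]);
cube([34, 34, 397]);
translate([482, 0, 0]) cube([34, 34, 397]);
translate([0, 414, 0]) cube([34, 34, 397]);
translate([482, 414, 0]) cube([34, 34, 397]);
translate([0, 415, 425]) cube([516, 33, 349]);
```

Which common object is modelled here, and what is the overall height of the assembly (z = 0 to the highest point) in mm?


A chair. The overall height is 774 mm.

A slab on four corner posts with a tall panel at the back — a chair. The seat slab sits at z = 397 with thickness 28, and the 349 mm backrest starts at the seat top, so the overall height is 397 + 28 + 349 = 774 mm.


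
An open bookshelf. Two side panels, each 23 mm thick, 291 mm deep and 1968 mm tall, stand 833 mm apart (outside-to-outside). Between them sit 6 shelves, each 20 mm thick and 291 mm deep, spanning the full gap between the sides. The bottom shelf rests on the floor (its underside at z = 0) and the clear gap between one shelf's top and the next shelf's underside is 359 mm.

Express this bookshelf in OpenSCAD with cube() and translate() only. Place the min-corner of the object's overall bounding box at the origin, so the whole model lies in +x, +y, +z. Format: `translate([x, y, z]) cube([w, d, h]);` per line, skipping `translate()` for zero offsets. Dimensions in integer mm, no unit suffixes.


cube([23, 291, 1968]);
translate([810, 0, 0]) cube([23, 291, 1968]);
translate([23, 0, 0]) cube([787, 291, 20]);
translate([23, 0, 379]) cube([787, 291, 20]);
translate([23, 0, 758]) cube([787, 291, 20]);
translate([23, 0, 1137]) cube([787, 291, 20]);
translate([23, 0, 1516]) cube([787, 291, 20]);
translate([23, 0, 1895]) cube([787, 291, 20]);


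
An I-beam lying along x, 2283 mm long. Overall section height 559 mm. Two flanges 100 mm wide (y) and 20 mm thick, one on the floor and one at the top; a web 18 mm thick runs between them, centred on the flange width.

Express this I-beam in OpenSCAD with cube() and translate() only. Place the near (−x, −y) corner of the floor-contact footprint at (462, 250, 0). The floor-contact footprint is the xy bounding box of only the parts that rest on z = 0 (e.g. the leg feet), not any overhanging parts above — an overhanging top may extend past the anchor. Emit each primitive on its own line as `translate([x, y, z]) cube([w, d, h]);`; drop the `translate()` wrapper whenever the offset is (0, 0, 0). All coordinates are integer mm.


translate([462, 250, 0]) cube([2283, 100, 20]);
translate([462, 291, 20]) cube([2283, 18, 519]);
translate([462, 250, 539]) cube([2283, 100, 20]);


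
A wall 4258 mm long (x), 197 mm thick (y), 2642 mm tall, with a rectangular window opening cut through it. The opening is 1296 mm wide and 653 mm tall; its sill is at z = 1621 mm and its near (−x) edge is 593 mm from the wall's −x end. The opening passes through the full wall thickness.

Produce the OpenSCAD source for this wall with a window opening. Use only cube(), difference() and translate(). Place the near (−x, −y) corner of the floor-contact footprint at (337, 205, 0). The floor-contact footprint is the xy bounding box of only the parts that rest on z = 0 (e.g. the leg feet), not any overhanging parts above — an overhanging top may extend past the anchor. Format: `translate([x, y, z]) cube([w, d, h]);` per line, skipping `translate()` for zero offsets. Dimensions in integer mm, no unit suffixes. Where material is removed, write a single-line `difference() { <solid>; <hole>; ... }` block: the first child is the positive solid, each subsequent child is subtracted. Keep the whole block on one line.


difference() { translate([337, 205, 0]) cube([4258, 197, 2642]); translate([930, 205, 1621]) cube([1296, 197, 653]); }


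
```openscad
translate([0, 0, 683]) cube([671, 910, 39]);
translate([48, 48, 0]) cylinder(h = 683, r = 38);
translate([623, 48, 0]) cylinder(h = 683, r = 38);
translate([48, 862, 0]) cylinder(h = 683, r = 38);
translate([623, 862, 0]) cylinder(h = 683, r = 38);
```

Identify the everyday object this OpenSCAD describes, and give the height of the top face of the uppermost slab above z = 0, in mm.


A table. The table height is 722 mm.

A 671×910×39 slab sits at z = 683 on four Ø76 mm round legs — a table. The top surface is at 683 + 39 = 722 mm.


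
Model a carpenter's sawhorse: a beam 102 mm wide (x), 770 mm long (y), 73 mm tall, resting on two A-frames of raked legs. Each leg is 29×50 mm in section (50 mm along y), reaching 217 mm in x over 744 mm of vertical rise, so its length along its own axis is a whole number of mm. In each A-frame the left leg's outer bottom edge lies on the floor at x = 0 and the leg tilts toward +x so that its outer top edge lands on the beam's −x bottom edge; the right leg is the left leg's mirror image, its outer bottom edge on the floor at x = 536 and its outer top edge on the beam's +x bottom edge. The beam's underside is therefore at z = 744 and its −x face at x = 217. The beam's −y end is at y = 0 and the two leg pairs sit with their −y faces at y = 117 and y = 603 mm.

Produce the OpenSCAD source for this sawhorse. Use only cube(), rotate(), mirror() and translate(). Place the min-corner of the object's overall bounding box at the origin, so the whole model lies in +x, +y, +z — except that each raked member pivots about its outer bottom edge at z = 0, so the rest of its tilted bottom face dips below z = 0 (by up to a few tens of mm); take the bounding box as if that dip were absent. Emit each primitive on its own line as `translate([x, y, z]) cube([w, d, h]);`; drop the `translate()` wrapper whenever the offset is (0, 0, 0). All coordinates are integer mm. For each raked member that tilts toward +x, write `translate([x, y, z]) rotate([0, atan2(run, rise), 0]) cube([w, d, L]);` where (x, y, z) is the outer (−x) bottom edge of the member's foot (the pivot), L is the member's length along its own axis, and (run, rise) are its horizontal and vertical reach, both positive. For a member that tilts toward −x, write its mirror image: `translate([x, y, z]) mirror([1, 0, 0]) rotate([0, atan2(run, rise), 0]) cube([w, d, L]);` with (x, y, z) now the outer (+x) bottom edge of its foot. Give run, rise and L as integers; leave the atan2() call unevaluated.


translate([217, 0, 744]) cube([102, 770, 73]);
translate([0, 117, 0]) rotate([0, atan2(217, 744), 0]) cube([29, 50, 775]);
translate([536, 117, 0]) mirror([1, 0, 0]) rotate([0, atan2(217, 744), 0]) cube([29, 50, 775]);
translate([0, 603, 0]) rotate([0, atan2(217, 744), 0]) cube([29, 50, 775]);
translate([536, 603, 0]) mirror([1, 0, 0]) rotate([0, atan2(217, 744), 0]) cube([29, 50, 775]);


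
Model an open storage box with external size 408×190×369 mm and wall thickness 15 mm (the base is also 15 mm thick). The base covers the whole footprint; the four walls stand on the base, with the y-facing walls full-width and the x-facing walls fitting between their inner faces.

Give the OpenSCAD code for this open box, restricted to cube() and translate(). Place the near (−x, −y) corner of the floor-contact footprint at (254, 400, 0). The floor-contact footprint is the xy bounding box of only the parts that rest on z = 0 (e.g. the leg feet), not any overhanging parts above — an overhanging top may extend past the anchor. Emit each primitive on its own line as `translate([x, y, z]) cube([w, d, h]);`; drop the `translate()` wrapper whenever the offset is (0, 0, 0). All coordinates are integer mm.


translate([254, 400, 0]) cube([408, 190, 15]);
translate([254, 400, 15]) cube([408, 15, 354]);
translate([254, 575, 15]) cube([408, 15, 354]);
translate([254, 415, 15]) cube([15, 160, 354]);
translate([647, 415, 15]) cube([15, 160, 354]);


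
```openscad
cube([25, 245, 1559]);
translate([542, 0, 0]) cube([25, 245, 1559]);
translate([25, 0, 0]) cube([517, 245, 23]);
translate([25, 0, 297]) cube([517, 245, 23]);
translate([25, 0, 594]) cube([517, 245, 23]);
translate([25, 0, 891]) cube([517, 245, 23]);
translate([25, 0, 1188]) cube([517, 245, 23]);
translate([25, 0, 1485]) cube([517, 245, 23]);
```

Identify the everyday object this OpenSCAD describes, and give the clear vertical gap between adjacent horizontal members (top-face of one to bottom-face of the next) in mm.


A bookshelf. The clear shelf gap is 274 mm.

Two tall side panels with 6 horizontal boards between them — a bookshelf. The first two shelf undersides are at z = 0 and z = 297; with shelf thickness 23, the clear gap is 297 − 0 − 23 = 274 mm.


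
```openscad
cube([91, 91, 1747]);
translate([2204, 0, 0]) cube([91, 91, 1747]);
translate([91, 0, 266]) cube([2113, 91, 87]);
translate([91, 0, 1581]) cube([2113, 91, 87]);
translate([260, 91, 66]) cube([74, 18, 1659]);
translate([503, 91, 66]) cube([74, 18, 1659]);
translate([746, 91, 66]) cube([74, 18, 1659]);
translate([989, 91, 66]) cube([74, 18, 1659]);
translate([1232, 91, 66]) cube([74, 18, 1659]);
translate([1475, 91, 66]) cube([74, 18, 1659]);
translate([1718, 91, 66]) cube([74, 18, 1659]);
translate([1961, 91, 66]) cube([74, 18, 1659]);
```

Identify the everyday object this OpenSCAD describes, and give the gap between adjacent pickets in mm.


A fence section. The picket gap is 169 mm.

Two posts, two rails, 8 pickets — a fence section. Span 2113 mm holds 8 pickets of 74 mm with 9 equal gaps: ⌊(2113 − 8·74) / 9⌋ = 169 mm.


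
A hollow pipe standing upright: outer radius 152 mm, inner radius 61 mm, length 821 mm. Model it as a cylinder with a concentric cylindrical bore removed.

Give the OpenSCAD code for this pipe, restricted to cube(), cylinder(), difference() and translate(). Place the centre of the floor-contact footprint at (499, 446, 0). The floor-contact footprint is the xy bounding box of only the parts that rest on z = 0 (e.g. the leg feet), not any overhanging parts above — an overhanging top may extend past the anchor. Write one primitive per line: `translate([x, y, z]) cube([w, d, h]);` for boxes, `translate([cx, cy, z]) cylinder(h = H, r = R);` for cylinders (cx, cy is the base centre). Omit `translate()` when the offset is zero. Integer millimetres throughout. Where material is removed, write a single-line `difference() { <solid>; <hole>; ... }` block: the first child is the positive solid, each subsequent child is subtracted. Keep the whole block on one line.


difference() { translate([499, 446, 0]) cylinder(h = 821, r = 152); translate([499, 446, 0]) cylinder(h = 821, r = 61); }


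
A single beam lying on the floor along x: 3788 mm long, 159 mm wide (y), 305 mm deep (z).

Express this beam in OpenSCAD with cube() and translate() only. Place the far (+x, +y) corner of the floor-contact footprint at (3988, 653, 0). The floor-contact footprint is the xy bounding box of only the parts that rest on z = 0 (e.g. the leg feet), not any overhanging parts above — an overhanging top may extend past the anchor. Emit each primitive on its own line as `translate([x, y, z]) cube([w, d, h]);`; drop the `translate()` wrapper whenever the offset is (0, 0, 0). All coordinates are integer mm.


translate([200, 494, 0]) cube([3788, 159, 305]);


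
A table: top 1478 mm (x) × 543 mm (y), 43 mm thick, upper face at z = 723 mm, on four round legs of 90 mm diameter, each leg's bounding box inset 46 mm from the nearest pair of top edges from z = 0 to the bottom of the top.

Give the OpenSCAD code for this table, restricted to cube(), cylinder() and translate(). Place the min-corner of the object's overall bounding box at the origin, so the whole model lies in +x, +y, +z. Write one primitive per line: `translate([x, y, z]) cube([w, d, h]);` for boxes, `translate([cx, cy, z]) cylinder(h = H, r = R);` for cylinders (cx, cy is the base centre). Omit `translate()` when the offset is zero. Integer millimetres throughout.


translate([0, 0, 680]) cube([1478, 543, 43]);
translate([91, 91, 0]) cylinder(h = 680, r = 45);
translate([1387, 91, 0]) cylinder(h = 680, r = 45);
translate([91, 452, 0]) cylinder(h = 680, r = 45);
translate([1387, 452, 0]) cylinder(h = 680, r = 45);


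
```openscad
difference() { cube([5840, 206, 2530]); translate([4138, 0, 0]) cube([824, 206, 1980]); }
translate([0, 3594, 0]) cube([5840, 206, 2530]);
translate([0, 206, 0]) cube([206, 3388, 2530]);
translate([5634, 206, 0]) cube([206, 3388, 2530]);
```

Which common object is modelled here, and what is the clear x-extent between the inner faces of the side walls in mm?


A single room. The interior width is 5428 mm.

Four walls enclosing a rectangle with a door in the front wall — a room. Outside width 5840 minus two 206 mm walls gives 5428 mm.


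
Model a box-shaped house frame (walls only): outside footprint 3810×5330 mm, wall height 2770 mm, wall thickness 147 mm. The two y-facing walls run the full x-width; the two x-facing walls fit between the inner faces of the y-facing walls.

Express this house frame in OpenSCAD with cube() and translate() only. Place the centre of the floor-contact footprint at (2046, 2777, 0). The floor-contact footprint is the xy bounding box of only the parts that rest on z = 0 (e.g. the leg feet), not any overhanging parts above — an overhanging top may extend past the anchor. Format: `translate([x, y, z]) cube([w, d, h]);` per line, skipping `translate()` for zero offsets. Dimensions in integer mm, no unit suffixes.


translate([141, 112, 0]) cube([3810, 147, 2770]);
translate([141, 5295, 0]) cube([3810, 147, 2770]);
translate([141, 259, 0]) cube([147, 5036, 2770]);
translate([3804, 259, 0]) cube([147, 5036, 2770]);


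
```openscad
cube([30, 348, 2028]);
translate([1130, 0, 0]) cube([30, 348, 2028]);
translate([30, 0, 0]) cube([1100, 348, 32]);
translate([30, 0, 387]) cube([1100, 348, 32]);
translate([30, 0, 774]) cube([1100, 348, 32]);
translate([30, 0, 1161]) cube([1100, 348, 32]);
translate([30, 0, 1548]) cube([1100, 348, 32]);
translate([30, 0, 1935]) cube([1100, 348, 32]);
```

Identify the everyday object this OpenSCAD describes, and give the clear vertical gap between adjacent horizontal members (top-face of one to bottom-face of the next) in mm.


A bookshelf. The clear shelf gap is 355 mm.

Two tall side panels with 6 horizontal boards between them — a bookshelf. The first two shelf undersides are at z = 0 and z = 387; with shelf thickness 32, the clear gap is 387 − 0 − 32 = 355 mm.


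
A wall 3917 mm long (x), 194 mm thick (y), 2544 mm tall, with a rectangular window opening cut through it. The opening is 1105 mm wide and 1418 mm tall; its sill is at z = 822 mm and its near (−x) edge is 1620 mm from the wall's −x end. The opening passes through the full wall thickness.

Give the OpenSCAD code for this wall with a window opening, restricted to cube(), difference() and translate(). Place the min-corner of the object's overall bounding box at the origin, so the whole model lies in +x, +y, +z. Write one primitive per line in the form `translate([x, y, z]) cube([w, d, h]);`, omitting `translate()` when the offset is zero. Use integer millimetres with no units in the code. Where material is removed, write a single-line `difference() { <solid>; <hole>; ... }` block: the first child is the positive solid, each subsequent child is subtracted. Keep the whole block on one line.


difference() { cube([3917, 194, 2544]); translate([1620, 0, 822]) cube([1105, 194, 1418]); }


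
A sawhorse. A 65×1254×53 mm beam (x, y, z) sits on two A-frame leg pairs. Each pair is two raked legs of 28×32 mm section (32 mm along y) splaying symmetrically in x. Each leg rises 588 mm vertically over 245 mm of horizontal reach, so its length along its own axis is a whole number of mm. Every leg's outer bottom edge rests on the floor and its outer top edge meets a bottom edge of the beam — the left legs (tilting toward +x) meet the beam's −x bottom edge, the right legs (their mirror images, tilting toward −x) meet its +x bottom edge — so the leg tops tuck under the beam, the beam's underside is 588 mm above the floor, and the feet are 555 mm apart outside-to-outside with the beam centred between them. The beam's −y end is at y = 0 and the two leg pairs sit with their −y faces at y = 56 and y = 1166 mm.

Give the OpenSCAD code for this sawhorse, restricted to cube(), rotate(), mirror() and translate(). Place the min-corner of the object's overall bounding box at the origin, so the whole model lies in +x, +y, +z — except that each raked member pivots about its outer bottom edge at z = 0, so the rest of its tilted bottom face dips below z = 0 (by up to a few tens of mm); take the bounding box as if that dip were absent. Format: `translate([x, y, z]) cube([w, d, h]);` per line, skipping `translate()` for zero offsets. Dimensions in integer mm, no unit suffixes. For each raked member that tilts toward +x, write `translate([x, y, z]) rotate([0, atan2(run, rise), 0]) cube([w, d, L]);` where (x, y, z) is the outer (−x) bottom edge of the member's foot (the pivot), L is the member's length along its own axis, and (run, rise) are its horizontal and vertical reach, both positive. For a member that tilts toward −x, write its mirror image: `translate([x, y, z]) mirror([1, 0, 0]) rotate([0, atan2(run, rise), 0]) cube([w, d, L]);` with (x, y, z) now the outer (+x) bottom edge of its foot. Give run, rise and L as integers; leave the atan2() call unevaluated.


translate([245, 0, 588]) cube([65, 1254, 53]);
translate([0, 56, 0]) rotate([0, atan2(245, 588), 0]) cube([28, 32, 637]);
translate([555, 56, 0]) mirror([1, 0, 0]) rotate([0, atan2(245, 588), 0]) cube([28, 32, 637]);
translate([0, 1166, 0]) rotate([0, atan2(245, 588), 0]) cube([28, 32, 637]);
translate([555, 1166, 0]) mirror([1, 0, 0]) rotate([0, atan2(245, 588), 0]) cube([28, 32, 637]);


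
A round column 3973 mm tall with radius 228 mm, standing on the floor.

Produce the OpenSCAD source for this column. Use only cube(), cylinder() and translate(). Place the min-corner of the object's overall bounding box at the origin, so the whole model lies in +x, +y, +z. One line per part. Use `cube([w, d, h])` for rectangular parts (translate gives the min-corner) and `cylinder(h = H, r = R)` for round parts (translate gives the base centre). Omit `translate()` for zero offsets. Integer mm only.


translate([228, 228, 0]) cylinder(h = 3973, r = 228);


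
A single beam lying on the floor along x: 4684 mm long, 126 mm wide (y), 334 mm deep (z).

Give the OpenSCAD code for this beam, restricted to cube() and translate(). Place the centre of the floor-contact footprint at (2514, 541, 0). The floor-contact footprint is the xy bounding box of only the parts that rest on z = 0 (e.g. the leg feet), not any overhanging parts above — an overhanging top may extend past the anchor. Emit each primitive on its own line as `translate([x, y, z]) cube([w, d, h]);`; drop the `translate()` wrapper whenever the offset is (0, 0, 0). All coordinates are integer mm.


translate([172, 478, 0]) cube([4684, 126, 334]);


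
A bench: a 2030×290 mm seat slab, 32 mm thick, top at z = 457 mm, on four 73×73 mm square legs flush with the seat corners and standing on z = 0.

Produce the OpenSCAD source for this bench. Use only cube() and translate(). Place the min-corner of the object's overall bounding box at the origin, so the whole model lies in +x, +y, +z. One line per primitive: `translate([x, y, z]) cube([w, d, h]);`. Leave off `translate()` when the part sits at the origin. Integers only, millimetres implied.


// leg_h = 457 − 32 = 425
translate([0, 0, 425]) cube([2030, 290, 32]);
cube([73, 73, 425]);
translate([0, 217, 0]) cube([73, 73, 425]);
translate([1957, 0, 0]) cube([73, 73, 425]);
translate([1957, 217, 0]) cube([73, 73, 425]);


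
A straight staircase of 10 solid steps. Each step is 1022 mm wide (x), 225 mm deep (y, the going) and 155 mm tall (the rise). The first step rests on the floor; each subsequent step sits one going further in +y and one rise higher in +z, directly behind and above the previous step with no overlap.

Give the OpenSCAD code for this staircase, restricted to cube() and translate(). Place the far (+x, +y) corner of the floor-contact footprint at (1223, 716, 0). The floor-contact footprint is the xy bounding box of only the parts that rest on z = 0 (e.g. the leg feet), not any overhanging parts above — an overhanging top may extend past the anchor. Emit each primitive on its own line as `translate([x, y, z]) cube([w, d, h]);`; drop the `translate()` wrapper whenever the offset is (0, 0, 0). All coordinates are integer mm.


translate([201, 491, 0]) cube([1022, 225, 155]);
translate([201, 716, 155]) cube([1022, 225, 155]);
translate([201, 941, 310]) cube([1022, 225, 155]);
translate([201, 1166, 465]) cube([1022, 225, 155]);
translate([201, 1391, 620]) cube([1022, 225, 155]);
translate([201, 1616, 775]) cube([1022, 225, 155]);
translate([201, 1841, 930]) cube([1022, 225, 155]);
translate([201, 2066, 1085]) cube([1022, 225, 155]);
translate([201, 2291, 1240]) cube([1022, 225, 155]);
translate([201, 2516, 1395]) cube([1022, 225, 155]);


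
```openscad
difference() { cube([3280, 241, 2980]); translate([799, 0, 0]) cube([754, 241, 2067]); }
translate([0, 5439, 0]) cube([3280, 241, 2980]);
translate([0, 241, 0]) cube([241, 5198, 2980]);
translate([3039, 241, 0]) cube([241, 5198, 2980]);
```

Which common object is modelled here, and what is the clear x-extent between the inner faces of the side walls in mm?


A single room. The interior width is 2798 mm.

Four walls enclosing a rectangle with a door in the front wall — a room. Outside width 3280 minus two 241 mm walls gives 2798 mm.


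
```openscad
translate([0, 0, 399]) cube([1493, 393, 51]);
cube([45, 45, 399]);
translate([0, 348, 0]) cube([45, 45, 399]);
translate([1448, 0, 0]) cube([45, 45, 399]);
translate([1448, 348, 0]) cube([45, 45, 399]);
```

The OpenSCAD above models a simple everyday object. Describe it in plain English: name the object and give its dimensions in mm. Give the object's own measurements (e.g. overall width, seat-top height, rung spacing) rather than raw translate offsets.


A bench: a 1493×393 mm seat slab, 51 mm thick, top at z = 450 mm, on four 45×45 mm square legs flush with the seat corners and standing on z = 0.


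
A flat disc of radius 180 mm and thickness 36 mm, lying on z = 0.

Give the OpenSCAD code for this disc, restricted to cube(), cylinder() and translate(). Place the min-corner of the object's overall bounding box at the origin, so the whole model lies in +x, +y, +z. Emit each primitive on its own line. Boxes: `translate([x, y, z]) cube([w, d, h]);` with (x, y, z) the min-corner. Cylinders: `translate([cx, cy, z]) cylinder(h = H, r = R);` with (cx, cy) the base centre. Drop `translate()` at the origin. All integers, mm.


translate([180, 180, 0]) cylinder(h = 36, r = 180);


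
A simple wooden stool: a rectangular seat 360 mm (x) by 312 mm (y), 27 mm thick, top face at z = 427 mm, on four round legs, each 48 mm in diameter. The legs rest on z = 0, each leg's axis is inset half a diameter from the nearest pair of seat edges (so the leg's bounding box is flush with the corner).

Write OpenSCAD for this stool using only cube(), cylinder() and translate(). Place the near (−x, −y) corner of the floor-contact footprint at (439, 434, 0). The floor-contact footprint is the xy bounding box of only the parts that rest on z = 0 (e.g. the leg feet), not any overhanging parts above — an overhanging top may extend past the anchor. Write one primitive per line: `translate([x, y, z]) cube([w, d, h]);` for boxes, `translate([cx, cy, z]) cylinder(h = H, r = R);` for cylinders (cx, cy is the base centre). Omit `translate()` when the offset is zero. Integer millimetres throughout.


translate([439, 434, 400]) cube([360, 312, 27]);
translate([463, 458, 0]) cylinder(h = 400, r = 24);
translate([775, 458, 0]) cylinder(h = 400, r = 24);
translate([463, 722, 0]) cylinder(h = 400, r = 24);
translate([775, 722, 0]) cylinder(h = 400, r = 24);


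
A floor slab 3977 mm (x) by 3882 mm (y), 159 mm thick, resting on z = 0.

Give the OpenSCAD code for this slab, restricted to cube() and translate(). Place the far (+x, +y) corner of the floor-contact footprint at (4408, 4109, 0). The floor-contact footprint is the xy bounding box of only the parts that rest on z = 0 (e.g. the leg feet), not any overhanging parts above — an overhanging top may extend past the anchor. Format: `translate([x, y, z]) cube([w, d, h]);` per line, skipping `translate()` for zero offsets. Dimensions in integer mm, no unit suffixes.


translate([431, 227, 0]) cube([3977, 3882, 159]);


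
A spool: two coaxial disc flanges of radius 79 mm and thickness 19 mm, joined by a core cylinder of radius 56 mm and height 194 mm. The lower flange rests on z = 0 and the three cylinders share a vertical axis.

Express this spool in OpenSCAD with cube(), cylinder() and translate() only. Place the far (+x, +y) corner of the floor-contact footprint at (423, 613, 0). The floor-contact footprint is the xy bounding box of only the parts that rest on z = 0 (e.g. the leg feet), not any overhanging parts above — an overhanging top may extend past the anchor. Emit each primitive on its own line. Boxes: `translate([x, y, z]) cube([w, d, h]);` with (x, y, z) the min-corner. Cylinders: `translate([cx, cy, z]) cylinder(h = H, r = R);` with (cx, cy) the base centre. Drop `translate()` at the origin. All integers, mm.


translate([344, 534, 0]) cylinder(h = 19, r = 79);
translate([344, 534, 19]) cylinder(h = 194, r = 56);
translate([344, 534, 213]) cylinder(h = 19, r = 79);
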